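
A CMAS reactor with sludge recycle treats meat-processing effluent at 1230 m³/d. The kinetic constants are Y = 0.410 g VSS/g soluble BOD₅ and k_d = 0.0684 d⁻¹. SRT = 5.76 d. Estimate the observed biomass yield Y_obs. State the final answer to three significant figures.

Correct the yield for decay: Y_obs = Y/(1 + k_d θ_c) = 0.410 / (1 + 0.0684 × 5.76) = 0.410 / 1.394 = 0.2941.

Y_obs ≈ 0.294 g VSS/g soluble BOD₅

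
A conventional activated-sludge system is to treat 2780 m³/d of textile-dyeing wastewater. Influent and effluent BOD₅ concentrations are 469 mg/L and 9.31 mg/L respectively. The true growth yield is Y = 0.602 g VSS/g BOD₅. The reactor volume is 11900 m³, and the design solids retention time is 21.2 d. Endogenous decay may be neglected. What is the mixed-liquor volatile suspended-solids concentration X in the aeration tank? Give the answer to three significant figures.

From V·X = Y·Q·(S₀ − S)·θ_c (decay neglected): X = 0.602 × 2780 × (469 − 9.31) × 21.2 / 11900 = 1371 mg/L.

X ≈ 1370 mg/L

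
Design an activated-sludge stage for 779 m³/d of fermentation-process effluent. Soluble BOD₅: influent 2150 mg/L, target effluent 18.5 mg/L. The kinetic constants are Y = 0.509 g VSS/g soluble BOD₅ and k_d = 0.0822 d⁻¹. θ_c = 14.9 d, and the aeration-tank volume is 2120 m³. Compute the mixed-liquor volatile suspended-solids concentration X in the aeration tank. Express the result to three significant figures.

X ≈ 2670 mg/L

Solving the biomass balance for X: X = Y Q (S₀−S) θ_c / [V (1+k_d θ_c)] = 0.509 × 779 × (2150 − 18.5) × 14.9 / [2120 × (1 + 0.0822 × 14.9)] = 2670 mg/L.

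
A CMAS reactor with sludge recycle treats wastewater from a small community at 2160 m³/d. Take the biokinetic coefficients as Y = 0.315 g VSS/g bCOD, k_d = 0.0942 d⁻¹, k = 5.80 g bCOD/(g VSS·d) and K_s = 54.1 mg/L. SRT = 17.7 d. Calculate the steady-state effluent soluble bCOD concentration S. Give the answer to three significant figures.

S ≈ 4.86 mg/L

From the Monod/SRT balance for a CMAS, S = K_s·(1+k_d θ_c)/[θ_c·(Y k − k_d) − 1] = 54.1 × (1 + 0.0942 × 17.7) / [17.7 × (0.315 × 5.80 − 0.0942) − 1] = 144.3 / 29.67 = 4.864 mg/L.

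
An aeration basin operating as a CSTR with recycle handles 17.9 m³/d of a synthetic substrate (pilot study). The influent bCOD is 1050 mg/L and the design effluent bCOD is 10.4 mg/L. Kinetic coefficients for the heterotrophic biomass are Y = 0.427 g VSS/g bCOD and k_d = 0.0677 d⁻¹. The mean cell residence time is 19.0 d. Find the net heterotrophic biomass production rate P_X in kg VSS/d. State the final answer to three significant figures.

P_X ≈ 3.48 kg VSS/d

Y_obs = Y / (1 + k_d θ_c) = 0.427 / (1 + 0.0677 × 19.0) = 0.427 / 2.286 = 0.1868.
ΔS = 1050 − 10.4 = 1040 mg/L, so the substrate removal rate is 17.9 × 1040/1000 = 18.61 kg bCOD/d.
So the net sludge growth is P_X = 0.1868 × 18.61 = 3.475 kg VSS/d.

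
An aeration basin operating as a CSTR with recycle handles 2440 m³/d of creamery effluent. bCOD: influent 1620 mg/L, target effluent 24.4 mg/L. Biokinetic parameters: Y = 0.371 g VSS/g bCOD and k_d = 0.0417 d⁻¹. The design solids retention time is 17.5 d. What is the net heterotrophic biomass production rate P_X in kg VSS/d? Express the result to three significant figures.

P_X ≈ 835 kg VSS/d

Y_obs = Y / (1 + k_d θ_c) = 0.371 / (1 + 0.0417 × 17.5) = 0.371 / 1.730 = 0.2145.
Q·(S₀ − S) = 2440 × (1620 − 24.4) × 10⁻³ = 3893 kg/d removed.
Net biomass production P_X = Y_obs × Q·(S₀ − S) = 0.2145 × 3893 = 835.0 kg VSS/d.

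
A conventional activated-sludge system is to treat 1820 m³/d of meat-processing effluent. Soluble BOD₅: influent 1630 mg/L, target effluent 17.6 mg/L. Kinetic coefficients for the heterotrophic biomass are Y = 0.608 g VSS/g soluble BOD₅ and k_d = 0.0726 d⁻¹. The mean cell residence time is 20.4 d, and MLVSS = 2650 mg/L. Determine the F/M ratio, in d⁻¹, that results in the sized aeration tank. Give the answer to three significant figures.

From the SRT design equation V = Y Q (S₀−S) θ_c / [X (1 + k_d θ_c)] = 0.608 × 1820 × (1630 − 17.6) × 20.4 / [2650 × (1 + 0.0726 × 20.4)] = 3.64×10^7 / 6575 = 5536 m³.
Food-to-microorganism ratio F/M = Q S₀ / (V X) = 1820 × 1630 / (5536 × 2650) = 0.2022 d⁻¹.

F/M ≈ 0.202 d⁻¹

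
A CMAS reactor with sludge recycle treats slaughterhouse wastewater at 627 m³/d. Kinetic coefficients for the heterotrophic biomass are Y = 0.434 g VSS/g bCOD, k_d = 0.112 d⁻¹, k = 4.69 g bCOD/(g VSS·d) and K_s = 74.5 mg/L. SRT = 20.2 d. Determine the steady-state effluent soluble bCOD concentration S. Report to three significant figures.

S ≈ 6.42 mg/L

From the Monod/SRT balance for a CMAS, S = K_s·(1+k_d θ_c)/[θ_c·(Y k − k_d) − 1] = 74.5 × (1 + 0.112 × 20.2) / [20.2 × (0.434 × 4.69 − 0.112) − 1] = 243.0 / 37.85 = 6.421 mg/L.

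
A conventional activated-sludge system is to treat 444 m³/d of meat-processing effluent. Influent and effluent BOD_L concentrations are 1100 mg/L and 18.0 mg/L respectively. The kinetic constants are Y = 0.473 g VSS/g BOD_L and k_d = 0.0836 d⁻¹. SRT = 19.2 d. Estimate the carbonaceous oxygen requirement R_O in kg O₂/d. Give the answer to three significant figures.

Correct the yield for decay: Y_obs = Y/(1 + k_d θ_c) = 0.473 / (1 + 0.0836 × 19.2) = 0.473 / 2.605 = 0.1816.
Mass of BOD_L removed per day: Q(S₀ − S) = 444 × 1082 g/m³ = 480.4 kg/d.
Biomass synthesised: P_X = Y_obs × 480.4 = 87.23 kg VSS/d.
R_O = Q·(S₀ − S) − 1.42·P_X = 480.4 − 1.42 × 87.23 = 356.5 kg O₂/d.

R_O ≈ 357 kg O₂/d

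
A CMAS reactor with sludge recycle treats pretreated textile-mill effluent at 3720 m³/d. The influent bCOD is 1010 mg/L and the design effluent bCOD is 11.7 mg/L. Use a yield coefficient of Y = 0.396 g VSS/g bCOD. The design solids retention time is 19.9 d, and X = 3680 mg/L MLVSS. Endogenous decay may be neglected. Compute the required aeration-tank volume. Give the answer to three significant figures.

V ≈ 7950 m³

V·X = Y·Q·ΔS·θ_c gives V = 0.396 × 3720 × (1010 − 11.7) × 19.9 / 3680 = 7953 m³.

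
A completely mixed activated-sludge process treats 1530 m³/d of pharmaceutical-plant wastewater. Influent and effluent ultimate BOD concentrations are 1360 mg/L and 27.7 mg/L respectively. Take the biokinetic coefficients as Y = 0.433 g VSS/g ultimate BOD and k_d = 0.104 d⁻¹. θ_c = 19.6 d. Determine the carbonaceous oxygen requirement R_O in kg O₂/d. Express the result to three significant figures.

R_O ≈ 1630 kg O₂/d

Observed yield with endogenous decay: Y_obs = Y / (1 + k_d·θ_c) = 0.433 / (1 + 0.104 × 19.6) = 0.433 / 3.038 = 0.1425 g VSS/g ultimate BOD.
Substrate removed = Q·(S₀ − S) = 1530 m³/d × (1360 − 27.7) g/m³ = 2.04×10^6 g/d = 2038 kg/d.
Net sludge production P_X = 0.1425 × 2038 = 290.5 kg VSS/d.
Carbonaceous O₂ demand = substrate oxidised − cell-mass equivalent = 2038 − 1.42 × 290.5 = 1626 kg O₂/d.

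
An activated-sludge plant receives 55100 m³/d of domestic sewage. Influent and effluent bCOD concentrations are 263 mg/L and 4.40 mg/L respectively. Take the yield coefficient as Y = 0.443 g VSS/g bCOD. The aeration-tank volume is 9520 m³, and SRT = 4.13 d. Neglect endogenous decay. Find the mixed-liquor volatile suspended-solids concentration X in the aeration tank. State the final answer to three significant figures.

X ≈ 2740 mg/L

X = Y·Q·ΔS·θ_c / V = 0.443 × 55100 × (263 − 4.40) × 4.13 / 9520 = 2738 mg/L.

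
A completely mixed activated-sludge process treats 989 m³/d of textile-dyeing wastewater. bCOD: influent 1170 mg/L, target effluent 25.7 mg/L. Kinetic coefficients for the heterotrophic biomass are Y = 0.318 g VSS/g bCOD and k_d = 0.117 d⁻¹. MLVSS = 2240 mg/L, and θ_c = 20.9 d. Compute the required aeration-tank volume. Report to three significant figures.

From the SRT design equation V = Y Q (S₀−S) θ_c / [X (1 + k_d θ_c)] = 0.318 × 989 × (1170 − 25.7) × 20.9 / [2240 × (1 + 0.117 × 20.9)] = 7.52×10^6 / 7717 = 974.6 m³.

V ≈ 975 m³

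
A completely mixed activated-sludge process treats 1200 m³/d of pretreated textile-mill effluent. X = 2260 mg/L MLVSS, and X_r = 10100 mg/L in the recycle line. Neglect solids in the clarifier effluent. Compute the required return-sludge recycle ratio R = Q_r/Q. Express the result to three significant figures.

R ≈ 0.288

Solids balance on the clarifier gives (1+R)X = R·X_r, so R = X/(X_r − X) = 2260 / (10100 − 2260) = 0.2883.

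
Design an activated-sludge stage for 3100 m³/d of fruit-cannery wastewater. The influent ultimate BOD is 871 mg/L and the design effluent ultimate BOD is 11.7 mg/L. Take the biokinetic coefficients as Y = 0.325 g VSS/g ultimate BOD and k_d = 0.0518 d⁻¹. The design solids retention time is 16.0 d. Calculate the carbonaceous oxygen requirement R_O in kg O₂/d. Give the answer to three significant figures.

The observed yield is Y_obs = Y/(1 + k_d·θ_c) = 0.325 / (1 + 0.0518 × 16.0) = 0.325 / 1.829 = 0.1777 g VSS per g ultimate BOD removed.
Mass of ultimate BOD removed per day: Q(S₀ − S) = 3100 × 859.3 g/m³ = 2664 kg/d.
P_X = Y_obs·Q·(S₀ − S) = 0.1777 × 2664 = 473.4 kg VSS/d.
R_O = Q·ΔS − 1.42 P_X = 2664 − 672.2 = 1992 kg O₂/d.

R_O ≈ 1990 kg O₂/d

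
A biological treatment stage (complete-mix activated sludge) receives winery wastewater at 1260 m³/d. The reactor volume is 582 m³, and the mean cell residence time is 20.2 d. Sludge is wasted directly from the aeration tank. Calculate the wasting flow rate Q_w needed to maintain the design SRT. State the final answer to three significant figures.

Q_w ≈ 28.8 m³/d

For wasting at MLVSS concentration, Q_w = V/θ_c = 582.0/20.2 = 28.81 m³/d.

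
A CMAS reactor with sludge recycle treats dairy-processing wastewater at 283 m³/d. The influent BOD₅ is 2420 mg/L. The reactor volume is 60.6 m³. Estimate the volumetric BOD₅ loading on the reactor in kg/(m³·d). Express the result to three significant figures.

Volumetric loading L_v = Q·S₀ / V = 283 × 2420 g/m³ / 60.60 m³ = 11301 g/(m³·d) = 11.30 kg BOD₅/(m³·d).

L_v ≈ 11.3 kg BOD₅/(m³·d)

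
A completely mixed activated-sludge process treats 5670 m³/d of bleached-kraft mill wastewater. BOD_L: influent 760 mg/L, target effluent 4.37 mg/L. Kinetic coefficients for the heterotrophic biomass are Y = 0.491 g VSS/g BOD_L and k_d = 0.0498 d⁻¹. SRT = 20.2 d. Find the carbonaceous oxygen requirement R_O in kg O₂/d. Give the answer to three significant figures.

R_O ≈ 2800 kg O₂/d

Correct the yield for decay: Y_obs = Y/(1 + k_d θ_c) = 0.491 / (1 + 0.0498 × 20.2) = 0.491 / 2.006 = 0.2448.
ΔS = 760 − 4.37 = 755.6 mg/L, so the substrate removal rate is 5670 × 755.6/1000 = 4284 kg BOD_L/d.
Net sludge production P_X = 0.2448 × 4284 = 1049 kg VSS/d.
R_O = Q·ΔS − 1.42 P_X = 4284 − 1489 = 2795 kg O₂/d.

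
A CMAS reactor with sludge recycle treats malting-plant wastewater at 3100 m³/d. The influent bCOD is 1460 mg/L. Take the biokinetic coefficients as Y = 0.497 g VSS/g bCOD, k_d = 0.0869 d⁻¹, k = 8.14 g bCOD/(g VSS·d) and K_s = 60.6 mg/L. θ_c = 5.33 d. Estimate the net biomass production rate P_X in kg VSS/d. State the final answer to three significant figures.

From the Monod/SRT balance for a CMAS, S = K_s·(1+k_d θ_c)/[θ_c·(Y k − k_d) − 1] = 60.6 × (1 + 0.0869 × 5.33) / [5.33 × (0.497 × 8.14 − 0.0869) − 1] = 88.67 / 20.10 = 4.411 mg/L.
Observed yield with endogenous decay: Y_obs = Y / (1 + k_d·θ_c) = 0.497 / (1 + 0.0869 × 5.33) = 0.497 / 1.463 = 0.3397 g VSS/g bCOD.
ΔS = 1460 − 4.41 = 1456 mg/L, so the substrate removal rate is 3100 × 1456/1000 = 4512 kg bCOD/d.
P_X = Y_obs · Q(S₀ − S) = 0.3397 × 4512 = 1533 kg VSS/d.

P_X ≈ 1530 kg VSS/d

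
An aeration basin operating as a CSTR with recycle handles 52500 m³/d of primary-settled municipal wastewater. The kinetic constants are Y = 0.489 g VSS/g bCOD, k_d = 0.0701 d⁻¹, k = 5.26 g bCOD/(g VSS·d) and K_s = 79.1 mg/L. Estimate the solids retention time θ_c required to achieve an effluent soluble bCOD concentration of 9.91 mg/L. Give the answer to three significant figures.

At the target effluent, Y k S/(K_s+S) = 0.489×5.26×9.91/89.01 = 0.2864 d⁻¹.
1/θ_c = 0.2864 − 0.0701 = 0.2163 d⁻¹, so θ_c = 4.624 d.

θ_c ≈ 4.62 d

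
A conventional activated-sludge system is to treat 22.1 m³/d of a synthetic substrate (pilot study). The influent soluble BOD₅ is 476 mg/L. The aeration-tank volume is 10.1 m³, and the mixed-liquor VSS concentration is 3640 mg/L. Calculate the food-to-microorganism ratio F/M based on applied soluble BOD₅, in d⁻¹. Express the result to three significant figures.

F/M ≈ 0.286 d⁻¹

Food-to-microorganism ratio F/M = Q S₀ / (V X) = 22.1 × 476 / (10.10 × 3640) = 0.2861 d⁻¹.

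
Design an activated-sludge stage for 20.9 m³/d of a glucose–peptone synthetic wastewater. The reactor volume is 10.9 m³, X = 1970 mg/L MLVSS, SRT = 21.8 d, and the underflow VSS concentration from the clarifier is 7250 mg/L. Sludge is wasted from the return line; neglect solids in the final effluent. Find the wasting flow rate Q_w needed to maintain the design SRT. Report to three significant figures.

Q_w = (V·X)/(θ_c X_r) = 10.90 × 1970 / (21.8 × 7250) = 0.1359 m³/d.

Q_w ≈ 0.136 m³/d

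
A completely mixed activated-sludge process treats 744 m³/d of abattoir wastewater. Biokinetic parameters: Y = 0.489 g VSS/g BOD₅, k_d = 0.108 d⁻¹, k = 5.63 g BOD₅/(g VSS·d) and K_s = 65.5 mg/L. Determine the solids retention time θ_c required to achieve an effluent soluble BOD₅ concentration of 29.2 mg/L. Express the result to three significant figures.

θ_c ≈ 1.35 d

From 1/θ_c = Y·k·S/(K_s + S) − k_d: Y·k·S/(K_s+S) = 0.489 × 5.63 × 29.2 / (65.5 + 29.2) = 0.8489 d⁻¹.
θ_c = 1/(μ − k_d) = 1/(0.8489 − 0.108) = 1/0.7409 = 1.350 d.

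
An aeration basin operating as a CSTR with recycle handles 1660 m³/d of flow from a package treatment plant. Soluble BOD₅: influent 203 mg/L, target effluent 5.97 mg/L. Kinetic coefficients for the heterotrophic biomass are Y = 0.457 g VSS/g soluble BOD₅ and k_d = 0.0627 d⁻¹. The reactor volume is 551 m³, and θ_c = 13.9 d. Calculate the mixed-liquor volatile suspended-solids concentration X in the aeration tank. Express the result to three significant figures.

Solving the biomass balance for X: X = Y Q (S₀−S) θ_c / [V (1+k_d θ_c)] = 0.457 × 1660 × (203 − 5.97) × 13.9 / [551 × (1 + 0.0627 × 13.9)] = 2015 mg/L.

X ≈ 2010 mg/L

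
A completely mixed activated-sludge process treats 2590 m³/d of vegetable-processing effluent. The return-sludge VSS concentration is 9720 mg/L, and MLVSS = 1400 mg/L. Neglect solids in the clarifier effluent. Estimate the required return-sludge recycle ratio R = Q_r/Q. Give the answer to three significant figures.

R = Q_r/Q = X/(X_r − X) = 1400 / (9720 − 1400) = 0.1683.

R ≈ 0.168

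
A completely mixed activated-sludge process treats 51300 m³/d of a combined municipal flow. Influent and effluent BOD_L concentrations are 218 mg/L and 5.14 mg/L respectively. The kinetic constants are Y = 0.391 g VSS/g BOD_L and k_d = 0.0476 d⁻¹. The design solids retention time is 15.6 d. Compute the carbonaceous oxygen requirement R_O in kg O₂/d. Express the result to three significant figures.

Correct the yield for decay: Y_obs = Y/(1 + k_d θ_c) = 0.391 / (1 + 0.0476 × 15.6) = 0.391 / 1.743 = 0.2244.
Substrate removed = Q·(S₀ − S) = 51300 m³/d × (218 − 5.14) g/m³ = 1.09×10^7 g/d = 10920 kg/d.
Net sludge production P_X = 0.2244 × 10920 = 2450 kg VSS/d.
R_O = Q·(S₀ − S) − 1.42·P_X = 10920 − 1.42 × 2450 = 7440 kg O₂/d.

R_O ≈ 7440 kg O₂/d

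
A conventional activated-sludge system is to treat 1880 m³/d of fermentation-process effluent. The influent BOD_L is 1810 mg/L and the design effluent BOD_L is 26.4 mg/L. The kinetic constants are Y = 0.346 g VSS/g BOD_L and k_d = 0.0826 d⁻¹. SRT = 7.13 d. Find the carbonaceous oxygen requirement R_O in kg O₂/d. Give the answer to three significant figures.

R_O ≈ 2320 kg O₂/d

Observed yield with endogenous decay: Y_obs = Y / (1 + k_d·θ_c) = 0.346 / (1 + 0.0826 × 7.13) = 0.346 / 1.589 = 0.2178 g VSS/g BOD_L.
Mass of BOD_L removed per day: Q(S₀ − S) = 1880 × 1784 g/m³ = 3353 kg/d.
Biomass synthesised: P_X = Y_obs × 3353 = 730.2 kg VSS/d.
R_O = Q·(S₀ − S) − 1.42·P_X = 3353 − 1.42 × 730.2 = 2316 kg O₂/d.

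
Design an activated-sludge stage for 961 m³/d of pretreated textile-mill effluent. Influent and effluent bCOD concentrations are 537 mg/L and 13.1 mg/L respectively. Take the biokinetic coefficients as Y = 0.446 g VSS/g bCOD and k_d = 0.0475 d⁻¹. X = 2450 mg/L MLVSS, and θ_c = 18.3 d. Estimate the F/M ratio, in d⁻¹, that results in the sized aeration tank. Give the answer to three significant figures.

Steady-state biomass mass balance: V·X·(1 + k_d·θ_c) = Y·Q·(S₀ − S)·θ_c, so V = 0.446 × 961 × (537 − 13.1) × 18.3 / [2450 × (1 + 0.0475 × 18.3)] = 4.11×10^6 / 4580 = 897.3 m³.
F/M = applied load / biomass = Q·S₀/(V·X) = 961 × 537 / (897.3 × 2450) = 0.2348 d⁻¹.

F/M ≈ 0.235 d⁻¹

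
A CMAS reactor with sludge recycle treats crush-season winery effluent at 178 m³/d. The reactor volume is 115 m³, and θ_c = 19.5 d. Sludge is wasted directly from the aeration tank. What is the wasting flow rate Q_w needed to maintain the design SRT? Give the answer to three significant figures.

Wasting from the aeration tank: Q_w = V / θ_c = 115.0 / 19.5 = 5.897 m³/d.

Q_w ≈ 5.90 m³/d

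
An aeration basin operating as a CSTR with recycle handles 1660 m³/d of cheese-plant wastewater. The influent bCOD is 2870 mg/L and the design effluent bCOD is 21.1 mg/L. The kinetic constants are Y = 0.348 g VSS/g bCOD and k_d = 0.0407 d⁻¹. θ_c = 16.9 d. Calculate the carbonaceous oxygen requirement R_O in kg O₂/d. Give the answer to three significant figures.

Y_obs = Y / (1 + k_d θ_c) = 0.348 / (1 + 0.0407 × 16.9) = 0.348 / 1.688 = 0.2062.
Substrate removed = Q·(S₀ − S) = 1660 m³/d × (2870 − 21.1) g/m³ = 4.73×10^6 g/d = 4729 kg/d.
Biomass synthesised: P_X = Y_obs × 4729 = 975.1 kg VSS/d.
Carbonaceous O₂ demand = substrate oxidised − cell-mass equivalent = 4729 − 1.42 × 975.1 = 3345 kg O₂/d.

R_O ≈ 3340 kg O₂/d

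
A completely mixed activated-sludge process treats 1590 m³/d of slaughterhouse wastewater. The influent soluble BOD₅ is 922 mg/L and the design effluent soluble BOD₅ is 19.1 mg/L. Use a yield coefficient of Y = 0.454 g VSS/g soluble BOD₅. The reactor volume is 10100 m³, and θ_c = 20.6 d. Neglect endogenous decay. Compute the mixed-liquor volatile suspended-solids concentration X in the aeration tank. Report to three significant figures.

From V·X = Y·Q·(S₀ − S)·θ_c (decay neglected): X = 0.454 × 1590 × (922 − 19.1) × 20.6 / 10100 = 1329 mg/L.

X ≈ 1330 mg/L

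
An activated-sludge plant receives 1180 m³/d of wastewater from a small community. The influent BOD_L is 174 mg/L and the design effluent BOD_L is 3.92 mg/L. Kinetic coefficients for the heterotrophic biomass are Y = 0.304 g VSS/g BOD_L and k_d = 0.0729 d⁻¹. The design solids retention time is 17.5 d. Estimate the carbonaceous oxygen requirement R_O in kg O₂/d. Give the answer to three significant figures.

Observed yield with endogenous decay: Y_obs = Y / (1 + k_d·θ_c) = 0.304 / (1 + 0.0729 × 17.5) = 0.304 / 2.276 = 0.1336 g VSS/g BOD_L.
Substrate removed = Q·(S₀ − S) = 1180 m³/d × (174 − 3.92) g/m³ = 2.01×10^5 g/d = 200.7 kg/d.
Net sludge production P_X = 0.1336 × 200.7 = 26.81 kg VSS/d.
Carbonaceous O₂ demand = substrate oxidised − cell-mass equivalent = 200.7 − 1.42 × 26.81 = 162.6 kg O₂/d.

R_O ≈ 163 kg O₂/d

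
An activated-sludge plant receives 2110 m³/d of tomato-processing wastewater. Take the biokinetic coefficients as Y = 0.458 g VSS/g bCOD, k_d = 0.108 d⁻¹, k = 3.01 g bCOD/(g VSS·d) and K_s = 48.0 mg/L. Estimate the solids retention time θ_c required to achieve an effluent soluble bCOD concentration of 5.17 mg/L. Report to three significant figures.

θ_c ≈ 38.4 d

At the target effluent, Y k S/(K_s+S) = 0.458×3.01×5.17/53.17 = 0.1340 d⁻¹.
Then 1/θ_c = μ − k_d = 0.1340 − 0.108 = 0.02605 d⁻¹, giving θ_c = 38.39 d.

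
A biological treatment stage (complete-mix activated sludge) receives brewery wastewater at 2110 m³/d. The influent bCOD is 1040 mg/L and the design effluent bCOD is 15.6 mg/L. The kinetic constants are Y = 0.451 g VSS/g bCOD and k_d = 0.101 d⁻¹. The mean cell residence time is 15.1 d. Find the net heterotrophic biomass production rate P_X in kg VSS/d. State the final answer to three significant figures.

P_X ≈ 386 kg VSS/d

Observed yield with endogenous decay: Y_obs = Y / (1 + k_d·θ_c) = 0.451 / (1 + 0.101 × 15.1) = 0.451 / 2.525 = 0.1786 g VSS/g bCOD.
ΔS = 1040 − 15.6 = 1024 mg/L, so the substrate removal rate is 2110 × 1024/1000 = 2161 kg bCOD/d.
So the net sludge growth is P_X = 0.1786 × 2161 = 386.1 kg VSS/d.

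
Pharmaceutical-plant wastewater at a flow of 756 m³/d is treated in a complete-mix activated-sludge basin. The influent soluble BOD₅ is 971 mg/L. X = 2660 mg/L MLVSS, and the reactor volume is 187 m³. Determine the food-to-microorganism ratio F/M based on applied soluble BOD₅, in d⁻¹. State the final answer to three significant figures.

F/M ≈ 1.48 d⁻¹

F/M = applied load / biomass = Q·S₀/(V·X) = 756 × 971 / (187.0 × 2660) = 1.476 d⁻¹.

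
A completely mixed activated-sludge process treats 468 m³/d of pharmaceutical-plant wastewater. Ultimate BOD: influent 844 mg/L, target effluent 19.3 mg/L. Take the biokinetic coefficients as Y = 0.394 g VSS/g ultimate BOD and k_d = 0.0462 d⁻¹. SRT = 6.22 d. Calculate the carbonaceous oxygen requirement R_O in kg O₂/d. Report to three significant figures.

R_O ≈ 218 kg O₂/d

Y_obs = Y / (1 + k_d θ_c) = 0.394 / (1 + 0.0462 × 6.22) = 0.394 / 1.287 = 0.3061.
Q·(S₀ − S) = 468 × (844 − 19.3) × 10⁻³ = 386.0 kg/d removed.
Net sludge production P_X = 0.3061 × 386.0 = 118.1 kg VSS/d.
R_O = Q·(S₀ − S) − 1.42·P_X = 386.0 − 1.42 × 118.1 = 218.2 kg O₂/d.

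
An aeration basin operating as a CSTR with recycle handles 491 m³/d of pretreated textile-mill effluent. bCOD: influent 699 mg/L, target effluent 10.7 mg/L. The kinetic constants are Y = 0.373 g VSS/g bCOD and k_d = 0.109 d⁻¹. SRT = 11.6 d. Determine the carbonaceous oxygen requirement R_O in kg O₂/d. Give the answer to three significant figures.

Correct the yield for decay: Y_obs = Y/(1 + k_d θ_c) = 0.373 / (1 + 0.109 × 11.6) = 0.373 / 2.264 = 0.1647.
ΔS = 699 − 10.7 = 688.3 mg/L, so the substrate removal rate is 491 × 688.3/1000 = 338.0 kg bCOD/d.
Net sludge production P_X = 0.1647 × 338.0 = 55.67 kg VSS/d.
Carbonaceous O₂ demand = substrate oxidised − cell-mass equivalent = 338.0 − 1.42 × 55.67 = 258.9 kg O₂/d.

R_O ≈ 259 kg O₂/d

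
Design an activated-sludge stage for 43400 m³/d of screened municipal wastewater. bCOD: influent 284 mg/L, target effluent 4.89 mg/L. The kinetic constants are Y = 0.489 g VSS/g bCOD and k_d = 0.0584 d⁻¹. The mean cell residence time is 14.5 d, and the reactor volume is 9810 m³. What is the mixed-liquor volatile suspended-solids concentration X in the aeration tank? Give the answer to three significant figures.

From V·X·(1 + k_d·θ_c) = Y·Q·(S₀ − S)·θ_c: X = 0.489 × 43400 × (284 − 4.89) × 14.5 / [9810 × (1 + 0.0584 × 14.5)] = 4741 mg/L.

X ≈ 4740 mg/L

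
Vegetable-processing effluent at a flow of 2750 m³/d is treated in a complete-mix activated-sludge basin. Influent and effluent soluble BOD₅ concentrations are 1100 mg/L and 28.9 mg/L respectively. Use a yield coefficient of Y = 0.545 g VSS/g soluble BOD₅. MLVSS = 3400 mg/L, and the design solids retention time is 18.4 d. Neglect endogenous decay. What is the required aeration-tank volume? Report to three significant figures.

With k_d = 0 the design equation reduces to V = Y Q (S₀−S) θ_c / X = 0.545 × 2750 × (1100 − 28.9) × 18.4 / 3400 = 8688 m³.

V ≈ 8690 m³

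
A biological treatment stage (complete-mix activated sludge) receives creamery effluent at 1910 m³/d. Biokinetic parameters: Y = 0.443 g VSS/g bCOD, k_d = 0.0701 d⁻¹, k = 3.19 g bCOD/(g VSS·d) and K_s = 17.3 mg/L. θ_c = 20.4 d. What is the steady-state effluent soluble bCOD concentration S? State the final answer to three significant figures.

Effluent substrate depends only on kinetics and SRT: S = K_s(1 + k_d θ_c) / [θ_c(Yk − k_d) − 1] = 17.3 × (1 + 0.0701 × 20.4) / [20.4 × (0.443 × 3.19 − 0.0701) − 1] = 42.04 / 26.40 = 1.592 mg/L.

S ≈ 1.59 mg/L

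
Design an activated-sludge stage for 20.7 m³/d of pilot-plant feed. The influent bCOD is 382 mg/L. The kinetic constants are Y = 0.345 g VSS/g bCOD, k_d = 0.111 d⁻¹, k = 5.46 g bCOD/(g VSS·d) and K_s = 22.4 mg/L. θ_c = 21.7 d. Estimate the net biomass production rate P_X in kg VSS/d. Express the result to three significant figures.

From the Monod/SRT balance for a CMAS, S = K_s·(1+k_d θ_c)/[θ_c·(Y k − k_d) − 1] = 22.4 × (1 + 0.111 × 21.7) / [21.7 × (0.345 × 5.46 − 0.111) − 1] = 76.35 / 37.47 = 2.038 mg/L.
Observed yield with endogenous decay: Y_obs = Y / (1 + k_d·θ_c) = 0.345 / (1 + 0.111 × 21.7) = 0.345 / 3.409 = 0.1012 g VSS/g bCOD.
Substrate removed = Q·(S₀ − S) = 20.7 m³/d × (382 − 2.04) g/m³ = 7.87×10^3 g/d = 7.865 kg/d.
Net biomass production P_X = Y_obs × Q·(S₀ − S) = 0.1012 × 7.865 = 0.7960 kg VSS/d.

P_X ≈ 0.796 kg VSS/d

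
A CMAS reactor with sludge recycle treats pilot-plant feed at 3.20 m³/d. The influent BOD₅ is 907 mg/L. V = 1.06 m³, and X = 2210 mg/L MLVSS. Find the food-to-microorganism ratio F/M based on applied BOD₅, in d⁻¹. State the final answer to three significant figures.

F/M ≈ 1.24 d⁻¹

F/M = applied load / biomass = Q·S₀/(V·X) = 3.20 × 907 / (1.060 × 2210) = 1.239 d⁻¹.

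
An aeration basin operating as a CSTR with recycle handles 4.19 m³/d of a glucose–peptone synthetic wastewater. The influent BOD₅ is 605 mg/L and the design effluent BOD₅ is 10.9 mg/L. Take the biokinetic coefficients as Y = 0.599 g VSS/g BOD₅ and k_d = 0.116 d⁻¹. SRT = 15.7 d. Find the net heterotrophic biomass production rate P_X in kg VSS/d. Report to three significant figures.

P_X ≈ 0.529 kg VSS/d

Correct the yield for decay: Y_obs = Y/(1 + k_d θ_c) = 0.599 / (1 + 0.116 × 15.7) = 0.599 / 2.821 = 0.2123.
ΔS = 605 − 10.9 = 594.1 mg/L, so the substrate removal rate is 4.19 × 594.1/1000 = 2.489 kg BOD₅/d.
Biomass produced: P_X = Y_obs·Q·ΔS = 0.2123 × 2.489 ≈ 0.5285 kg VSS/d.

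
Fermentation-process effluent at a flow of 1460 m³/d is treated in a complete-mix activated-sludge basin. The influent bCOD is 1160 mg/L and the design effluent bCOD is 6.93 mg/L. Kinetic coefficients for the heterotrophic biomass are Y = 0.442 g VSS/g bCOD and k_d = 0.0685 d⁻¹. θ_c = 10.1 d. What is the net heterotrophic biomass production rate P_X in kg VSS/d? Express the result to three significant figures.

P_X ≈ 440 kg VSS/d

Correct the yield for decay: Y_obs = Y/(1 + k_d θ_c) = 0.442 / (1 + 0.0685 × 10.1) = 0.442 / 1.692 = 0.2613.
Mass of bCOD removed per day: Q(S₀ − S) = 1460 × 1153 g/m³ = 1683 kg/d.
Biomass produced: P_X = Y_obs·Q·ΔS = 0.2613 × 1683 ≈ 439.8 kg VSS/d.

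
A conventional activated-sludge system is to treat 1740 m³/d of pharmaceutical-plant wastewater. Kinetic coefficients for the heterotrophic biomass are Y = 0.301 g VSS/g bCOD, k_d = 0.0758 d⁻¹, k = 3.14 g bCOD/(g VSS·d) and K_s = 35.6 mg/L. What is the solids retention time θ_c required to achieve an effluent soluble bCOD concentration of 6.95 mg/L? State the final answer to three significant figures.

At the target effluent, Y k S/(K_s+S) = 0.301×3.14×6.95/42.55 = 0.1544 d⁻¹.
Then 1/θ_c = μ − k_d = 0.1544 − 0.0758 = 0.07858 d⁻¹, giving θ_c = 12.73 d.

θ_c ≈ 12.7 d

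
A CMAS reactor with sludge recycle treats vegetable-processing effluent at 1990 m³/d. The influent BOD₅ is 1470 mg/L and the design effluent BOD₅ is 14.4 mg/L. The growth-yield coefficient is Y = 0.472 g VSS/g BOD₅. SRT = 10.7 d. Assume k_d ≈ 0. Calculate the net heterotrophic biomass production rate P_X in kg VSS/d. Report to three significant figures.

P_X ≈ 1370 kg VSS/d

Since k_d ≈ 0, Y_obs = Y = 0.472 g VSS/g BOD₅.
Substrate removed = Q·(S₀ − S) = 1990 m³/d × (1470 − 14.4) g/m³ = 2.9×10^6 g/d = 2897 kg/d.
So the net sludge growth is P_X = 0.4720 × 2897 = 1367 kg VSS/d.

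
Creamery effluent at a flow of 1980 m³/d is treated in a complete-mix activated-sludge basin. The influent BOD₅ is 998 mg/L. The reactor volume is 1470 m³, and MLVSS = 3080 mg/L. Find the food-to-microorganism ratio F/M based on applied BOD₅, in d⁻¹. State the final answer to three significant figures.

F/M = Q·S₀ / (V·X) = 1980 × 998 / (1470 × 3080) = 0.4364 g BOD₅·(g VSS·d)⁻¹.

F/M ≈ 0.436 d⁻¹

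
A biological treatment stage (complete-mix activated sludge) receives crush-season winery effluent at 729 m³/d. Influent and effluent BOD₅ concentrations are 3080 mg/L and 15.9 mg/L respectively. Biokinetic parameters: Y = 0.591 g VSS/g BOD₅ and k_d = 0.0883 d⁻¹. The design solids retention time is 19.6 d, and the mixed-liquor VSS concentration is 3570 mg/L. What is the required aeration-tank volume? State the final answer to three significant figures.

V ≈ 2650 m³

Rearranging the biomass balance for a CMAS with decay, V = Y·Q·ΔS·θ_c / [X·(1+k_d θ_c)] = 0.591 × 729 × (3080 − 15.9) × 19.6 / [3570 × (1 + 0.0883 × 19.6)] = 2.59×10^7 / 9749 = 2654 m³.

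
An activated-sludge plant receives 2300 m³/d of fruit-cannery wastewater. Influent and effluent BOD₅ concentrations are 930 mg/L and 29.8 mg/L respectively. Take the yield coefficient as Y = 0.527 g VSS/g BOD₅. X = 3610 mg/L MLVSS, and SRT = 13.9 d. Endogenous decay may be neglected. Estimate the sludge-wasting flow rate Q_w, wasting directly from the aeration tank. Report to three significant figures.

Q_w ≈ 302 m³/d

Biomass mass balance (decay neglected): V·X = Y·Q·(S₀ − S)·θ_c, so V = 0.527 × 2300 × (930 − 29.8) × 13.9 / 3610 = 4201 m³.
With mixed-liquor wasting, θ_c = V/Q_w, so Q_w = V/θ_c = 4201/13.9 = 302.3 m³/d.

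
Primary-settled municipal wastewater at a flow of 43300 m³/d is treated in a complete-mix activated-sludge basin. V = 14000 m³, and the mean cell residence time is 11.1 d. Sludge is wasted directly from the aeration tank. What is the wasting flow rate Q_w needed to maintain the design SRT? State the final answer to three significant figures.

Wasting from the aeration tank: Q_w = V / θ_c = 14000 / 11.1 = 1261 m³/d.

Q_w ≈ 1260 m³/d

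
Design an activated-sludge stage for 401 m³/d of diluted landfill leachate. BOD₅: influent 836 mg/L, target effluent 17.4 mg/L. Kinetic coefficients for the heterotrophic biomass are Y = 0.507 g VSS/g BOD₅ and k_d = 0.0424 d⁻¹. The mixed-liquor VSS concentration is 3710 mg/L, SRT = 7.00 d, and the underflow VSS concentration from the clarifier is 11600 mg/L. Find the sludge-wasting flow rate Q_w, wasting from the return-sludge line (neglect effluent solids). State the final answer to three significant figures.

Q_w ≈ 11.1 m³/d

Steady-state biomass mass balance: V·X·(1 + k_d·θ_c) = Y·Q·(S₀ − S)·θ_c, so V = 0.507 × 401 × (836 − 17.4) × 7.00 / [3710 × (1 + 0.0424 × 7.00)] = 1.16×10^6 / 4811 = 242.1 m³.
Wasting from the return line (neglecting effluent solids): Q_w = V·X / (θ_c·X_r) = 242.1 × 3710 / (7.00 × 11600) = 11.06 m³/d.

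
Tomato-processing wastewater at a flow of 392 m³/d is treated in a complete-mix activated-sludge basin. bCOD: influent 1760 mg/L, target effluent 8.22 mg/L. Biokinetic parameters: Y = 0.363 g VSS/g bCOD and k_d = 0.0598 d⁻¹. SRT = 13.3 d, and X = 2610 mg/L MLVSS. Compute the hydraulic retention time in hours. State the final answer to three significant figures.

τ ≈ 43.3 h

Rearranging the biomass balance for a CMAS with decay, V = Y·Q·ΔS·θ_c / [X·(1+k_d θ_c)] = 0.363 × 392 × (1760 − 8.22) × 13.3 / [2610 × (1 + 0.0598 × 13.3)] = 3.32×10^6 / 4686 = 707.5 m³.
HRT = V/Q = 707.5 m³ / 392 m³·d⁻¹ = 1.805 d × 24 = 43.32 h.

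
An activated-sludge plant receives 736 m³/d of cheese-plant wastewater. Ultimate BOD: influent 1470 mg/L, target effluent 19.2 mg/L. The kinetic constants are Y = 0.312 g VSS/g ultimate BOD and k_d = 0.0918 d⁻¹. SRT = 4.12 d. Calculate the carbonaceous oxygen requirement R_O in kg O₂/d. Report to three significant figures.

R_O ≈ 725 kg O₂/d

Y_obs = Y / (1 + k_d θ_c) = 0.312 / (1 + 0.0918 × 4.12) = 0.312 / 1.378 = 0.2264.
Mass of ultimate BOD removed per day: Q(S₀ − S) = 736 × 1451 g/m³ = 1068 kg/d.
Net sludge production P_X = 0.2264 × 1068 = 241.7 kg VSS/d.
R_O = Q·(S₀ − S) − 1.42·P_X = 1068 − 1.42 × 241.7 = 724.5 kg O₂/d.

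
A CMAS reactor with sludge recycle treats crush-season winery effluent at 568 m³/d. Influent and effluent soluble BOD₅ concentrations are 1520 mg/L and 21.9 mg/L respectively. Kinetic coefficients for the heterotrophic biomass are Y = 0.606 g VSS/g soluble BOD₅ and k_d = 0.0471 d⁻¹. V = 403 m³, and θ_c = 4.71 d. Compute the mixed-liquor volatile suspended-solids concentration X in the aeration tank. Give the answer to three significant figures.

From V·X·(1 + k_d·θ_c) = Y·Q·(S₀ − S)·θ_c: X = 0.606 × 568 × (1520 − 21.9) × 4.71 / [403 × (1 + 0.0471 × 4.71)] = 4932 mg/L.

X ≈ 4930 mg/L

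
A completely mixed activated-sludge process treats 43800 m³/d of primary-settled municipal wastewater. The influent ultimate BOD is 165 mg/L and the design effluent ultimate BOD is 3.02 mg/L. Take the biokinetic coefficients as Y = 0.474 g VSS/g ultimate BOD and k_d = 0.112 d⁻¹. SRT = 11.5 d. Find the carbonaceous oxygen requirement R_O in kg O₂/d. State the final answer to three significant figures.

Correct the yield for decay: Y_obs = Y/(1 + k_d θ_c) = 0.474 / (1 + 0.112 × 11.5) = 0.474 / 2.288 = 0.2072.
Mass of ultimate BOD removed per day: Q(S₀ − S) = 43800 × 162.0 g/m³ = 7095 kg/d.
P_X = Y_obs·Q·(S₀ − S) = 0.2072 × 7095 = 1470 kg VSS/d.
R_O = Q·(S₀ − S) − 1.42·P_X = 7095 − 1.42 × 1470 = 5008 kg O₂/d.

R_O ≈ 5010 kg O₂/d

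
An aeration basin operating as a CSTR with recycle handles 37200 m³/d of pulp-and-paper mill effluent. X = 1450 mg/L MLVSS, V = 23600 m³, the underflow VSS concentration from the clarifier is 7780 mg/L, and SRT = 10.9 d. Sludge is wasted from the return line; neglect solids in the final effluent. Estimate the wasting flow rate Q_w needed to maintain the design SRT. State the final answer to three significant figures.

Q_w ≈ 404 m³/d

Wasting from the return line (neglecting effluent solids): Q_w = V·X / (θ_c·X_r) = 23600 × 1450 / (10.9 × 7780) = 403.5 m³/d.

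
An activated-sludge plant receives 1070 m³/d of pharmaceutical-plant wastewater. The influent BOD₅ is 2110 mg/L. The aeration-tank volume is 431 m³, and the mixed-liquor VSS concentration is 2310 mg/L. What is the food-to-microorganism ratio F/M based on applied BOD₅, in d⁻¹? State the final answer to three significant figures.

F/M = applied load / biomass = Q·S₀/(V·X) = 1070 × 2110 / (431.0 × 2310) = 2.268 d⁻¹.

F/M ≈ 2.27 d⁻¹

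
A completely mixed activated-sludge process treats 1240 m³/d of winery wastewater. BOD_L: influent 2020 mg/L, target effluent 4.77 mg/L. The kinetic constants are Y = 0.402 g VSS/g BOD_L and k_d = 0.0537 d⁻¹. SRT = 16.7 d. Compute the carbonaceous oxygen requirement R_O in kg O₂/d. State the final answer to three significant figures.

R_O ≈ 1750 kg O₂/d

Y_obs = Y / (1 + k_d θ_c) = 0.402 / (1 + 0.0537 × 16.7) = 0.402 / 1.897 = 0.2119.
ΔS = 2020 − 4.77 = 2015 mg/L, so the substrate removal rate is 1240 × 2015/1000 = 2499 kg BOD_L/d.
Net sludge production P_X = 0.2119 × 2499 = 529.6 kg VSS/d.
R_O = Q·ΔS − 1.42 P_X = 2499 − 752.0 = 1747 kg O₂/d.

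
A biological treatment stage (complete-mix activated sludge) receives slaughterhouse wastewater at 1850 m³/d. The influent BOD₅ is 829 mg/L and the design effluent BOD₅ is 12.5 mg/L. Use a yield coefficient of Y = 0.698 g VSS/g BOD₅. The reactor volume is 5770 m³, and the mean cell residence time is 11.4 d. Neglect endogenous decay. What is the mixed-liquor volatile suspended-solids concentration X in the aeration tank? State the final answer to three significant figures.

X ≈ 2080 mg/L

From V·X = Y·Q·(S₀ − S)·θ_c (decay neglected): X = 0.698 × 1850 × (829 − 12.5) × 11.4 / 5770 = 2083 mg/L.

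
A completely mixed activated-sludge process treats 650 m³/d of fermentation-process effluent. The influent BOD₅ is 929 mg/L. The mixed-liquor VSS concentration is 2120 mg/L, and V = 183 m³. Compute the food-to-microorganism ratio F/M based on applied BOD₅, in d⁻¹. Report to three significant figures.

F/M = Q·S₀ / (V·X) = 650 × 929 / (183.0 × 2120) = 1.556 g BOD₅·(g VSS·d)⁻¹.

F/M ≈ 1.56 d⁻¹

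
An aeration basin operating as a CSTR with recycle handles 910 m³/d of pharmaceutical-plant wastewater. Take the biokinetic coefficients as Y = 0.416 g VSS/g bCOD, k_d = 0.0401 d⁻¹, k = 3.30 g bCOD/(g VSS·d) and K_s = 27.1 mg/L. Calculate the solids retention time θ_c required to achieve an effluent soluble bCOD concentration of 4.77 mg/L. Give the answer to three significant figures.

From 1/θ_c = Y·k·S/(K_s + S) − k_d: Y·k·S/(K_s+S) = 0.416 × 3.30 × 4.77 / (27.1 + 4.77) = 0.2055 d⁻¹.
1/θ_c = 0.2055 − 0.0401 = 0.1654 d⁻¹, so θ_c = 6.047 d.

θ_c ≈ 6.05 d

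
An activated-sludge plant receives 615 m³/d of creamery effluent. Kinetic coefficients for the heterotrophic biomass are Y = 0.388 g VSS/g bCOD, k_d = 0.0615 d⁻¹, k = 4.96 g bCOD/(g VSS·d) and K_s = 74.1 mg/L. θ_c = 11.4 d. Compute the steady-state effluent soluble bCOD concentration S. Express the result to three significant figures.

Effluent substrate depends only on kinetics and SRT: S = K_s(1 + k_d θ_c) / [θ_c(Yk − k_d) − 1] = 74.1 × (1 + 0.0615 × 11.4) / [11.4 × (0.388 × 4.96 − 0.0615) − 1] = 126.1 / 20.24 = 6.228 mg/L.

S ≈ 6.23 mg/L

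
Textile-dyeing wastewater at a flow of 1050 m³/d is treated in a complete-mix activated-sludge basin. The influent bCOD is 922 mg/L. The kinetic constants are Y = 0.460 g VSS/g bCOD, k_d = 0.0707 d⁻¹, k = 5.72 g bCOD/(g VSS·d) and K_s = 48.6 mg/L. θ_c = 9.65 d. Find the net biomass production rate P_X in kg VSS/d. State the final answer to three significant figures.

P_X ≈ 264 kg VSS/d

For a completely mixed reactor with recycle the Lawrence–McCarty relation gives S = K_s·(1 + k_d·θ_c) / [θ_c·(Y·k − k_d) − 1] = 48.6 × (1 + 0.0707 × 9.65) / [9.65 × (0.460 × 5.72 − 0.0707) − 1] = 81.76 / 23.71 = 3.448 mg/L.
The observed yield is Y_obs = Y/(1 + k_d·θ_c) = 0.460 / (1 + 0.0707 × 9.65) = 0.460 / 1.682 = 0.2734 g VSS per g bCOD removed.
ΔS = 922 − 3.45 = 918.5 mg/L, so the substrate removal rate is 1050 × 918.5/1000 = 964.5 kg bCOD/d.
Net biomass production P_X = Y_obs × Q·(S₀ − S) = 0.2734 × 964.5 = 263.7 kg VSS/d.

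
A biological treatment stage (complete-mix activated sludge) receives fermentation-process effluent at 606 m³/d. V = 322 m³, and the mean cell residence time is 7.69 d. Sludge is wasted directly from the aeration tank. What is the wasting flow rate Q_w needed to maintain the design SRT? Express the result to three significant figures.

With mixed-liquor wasting, θ_c = V/Q_w, so Q_w = V/θ_c = 322.0/7.69 = 41.87 m³/d.

Q_w ≈ 41.9 m³/d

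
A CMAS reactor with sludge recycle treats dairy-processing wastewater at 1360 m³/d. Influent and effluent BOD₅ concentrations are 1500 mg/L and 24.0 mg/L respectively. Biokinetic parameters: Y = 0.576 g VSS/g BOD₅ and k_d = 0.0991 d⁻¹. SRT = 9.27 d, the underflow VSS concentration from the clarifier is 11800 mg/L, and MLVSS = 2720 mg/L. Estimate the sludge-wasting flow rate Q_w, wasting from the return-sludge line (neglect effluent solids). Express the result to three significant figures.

Rearranging the biomass balance for a CMAS with decay, V = Y·Q·ΔS·θ_c / [X·(1+k_d θ_c)] = 0.576 × 1360 × (1500 − 24.0) × 9.27 / [2720 × (1 + 0.0991 × 9.27)] = 1.07×10^7 / 5219 = 2054 m³.
θ_c = V·X/(Q_w·X_r) when wasting from the recycle, so Q_w = V·X/(θ_c·X_r) = 2054 × 2720 / (9.27 × 11800) = 51.07 m³/d.

Q_w ≈ 51.1 m³/d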